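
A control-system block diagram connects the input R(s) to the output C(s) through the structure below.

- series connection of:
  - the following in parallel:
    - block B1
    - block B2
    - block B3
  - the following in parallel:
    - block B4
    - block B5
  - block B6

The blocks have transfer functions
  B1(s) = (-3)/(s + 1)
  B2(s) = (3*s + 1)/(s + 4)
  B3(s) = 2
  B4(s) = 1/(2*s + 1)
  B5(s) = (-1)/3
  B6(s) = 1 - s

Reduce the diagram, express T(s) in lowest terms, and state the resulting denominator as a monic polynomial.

Step 1. sum the parallel branches B1, B2, B3: (5*s^2 + 11*s - 3)/(s^2 + 5*s + 4)
Step 2. add B4, B5 (parallel): (2 - 2*s)/(6*s + 3)
Step 3. series reduction of (B1+B2+B3), (B4+B5), B6: (10*s^4 + 2*s^3 - 40*s^2 + 34*s - 6)/(6*s^3 + 33*s^2 + 39*s + 12)
T(s) is the step-3 result (common factors already cancelled). Leading coefficient of the denominator: 6. Divide through by 6 for the monic polynomial.

Hence the answer: s^3 + 11*s^2/2 + 13*s/2 + 2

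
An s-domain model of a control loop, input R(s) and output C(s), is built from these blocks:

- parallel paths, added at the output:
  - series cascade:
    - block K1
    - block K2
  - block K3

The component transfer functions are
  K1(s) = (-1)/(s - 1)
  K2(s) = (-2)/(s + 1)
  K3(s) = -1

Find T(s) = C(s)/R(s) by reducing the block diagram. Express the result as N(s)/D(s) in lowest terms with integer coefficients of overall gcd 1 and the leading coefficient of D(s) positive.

The answer is (3 - s^2)/(s^2 - 1).

Reasoning:
Step 1. series reduction of K1, K2 = 2/(s^2 - 1)
Step 2. sum the parallel branches (K1*K2), K3: this yields T(s), and no further normalization is needed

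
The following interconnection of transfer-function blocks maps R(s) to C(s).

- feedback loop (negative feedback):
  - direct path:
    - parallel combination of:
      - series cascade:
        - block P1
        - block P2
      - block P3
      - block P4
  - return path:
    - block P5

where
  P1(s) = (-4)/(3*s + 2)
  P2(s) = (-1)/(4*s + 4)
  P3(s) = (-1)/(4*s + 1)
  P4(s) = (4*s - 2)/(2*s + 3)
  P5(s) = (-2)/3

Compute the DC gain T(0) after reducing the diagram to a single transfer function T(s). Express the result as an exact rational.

Step 1 - cascade P1, P2 = 1/(3*s^2 + 5*s + 2)
Step 2 - sum the parallel branches (P1*P2), P3, P4 = (48*s^4 + 62*s^3 - 5*s^2 - 23*s - 7)/(24*s^4 + 82*s^3 + 95*s^2 + 43*s + 6)
Step 3 - close the feedback loop around ((P1*P2)+P3+P4), P5 = (-144*s^4 - 186*s^3 + 15*s^2 + 69*s + 21)/(24*s^4 - 122*s^3 - 295*s^2 - 175*s - 32)
DC gain: substitute s = 0 into T(s) from step 3: T(0) = 21/(-32) = -21/32.

Final answer: -21/32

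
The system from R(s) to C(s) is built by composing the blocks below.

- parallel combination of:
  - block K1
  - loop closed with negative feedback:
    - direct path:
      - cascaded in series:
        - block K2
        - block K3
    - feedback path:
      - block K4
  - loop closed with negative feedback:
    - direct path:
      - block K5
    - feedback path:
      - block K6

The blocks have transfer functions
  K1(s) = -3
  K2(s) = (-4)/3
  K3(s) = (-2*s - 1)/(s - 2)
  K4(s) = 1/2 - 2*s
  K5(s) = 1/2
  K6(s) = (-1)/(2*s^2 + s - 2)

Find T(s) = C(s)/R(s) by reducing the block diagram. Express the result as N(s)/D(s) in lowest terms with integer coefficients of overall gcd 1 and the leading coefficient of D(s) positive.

[1] multiply K2, K3 (series); result (8*s + 4)/(3*s - 6)
[2] apply the feedback formula to (K2*K3), K4; result (-8*s - 4)/(16*s^2 + s + 4)
[3] close the feedback loop around K5, K6; result (2*s^2 + s - 2)/(4*s^2 + 2*s - 5)
[4] combine K1, [(K2*K3)/(1+(K2*K3)*K4)], [K5/(1+K5*K6)] in parallel: this yields T(s), and no further normalization is needed

Final answer: (-160*s^4 - 122*s^3 + 131*s^2 + 25*s + 72)/(64*s^4 + 36*s^3 - 62*s^2 + 3*s - 20)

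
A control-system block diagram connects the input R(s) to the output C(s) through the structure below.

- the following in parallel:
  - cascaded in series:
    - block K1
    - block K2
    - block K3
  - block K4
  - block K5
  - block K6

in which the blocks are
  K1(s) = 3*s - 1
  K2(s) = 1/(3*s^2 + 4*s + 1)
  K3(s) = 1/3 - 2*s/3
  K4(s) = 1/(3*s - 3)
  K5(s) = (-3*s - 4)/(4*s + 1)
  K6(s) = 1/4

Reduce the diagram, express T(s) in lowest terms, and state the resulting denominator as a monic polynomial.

Answer: s^4 + 7*s^3/12 - 11*s^2/12 - 7*s/12 - 1/12

Working:
Step 1: reduce the series chain K1, K2, K3; result (-6*s^2 + 5*s - 1)/(9*s^2 + 12*s + 3)
Step 2: sum the parallel branches (K1*K2*K3), K4, K5, K6; result (-168*s^4 + 41*s^3 + 51*s^2 + 183*s + 53)/(144*s^4 + 84*s^3 - 132*s^2 - 84*s - 12)
That last expression is T(s), already simplified. Scaling its denominator by 1/144 (the reciprocal of the leading coefficient) yields the monic denominator.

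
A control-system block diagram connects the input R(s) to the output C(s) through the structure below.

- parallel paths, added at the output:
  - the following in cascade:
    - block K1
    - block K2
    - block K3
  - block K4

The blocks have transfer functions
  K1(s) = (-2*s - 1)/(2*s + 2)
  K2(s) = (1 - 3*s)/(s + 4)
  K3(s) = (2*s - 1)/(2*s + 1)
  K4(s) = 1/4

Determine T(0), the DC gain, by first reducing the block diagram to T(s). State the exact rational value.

The answer is 3/8.

Reasoning:
Step 1: combine K1, K2, K3 in series gives (6*s^2 - 5*s + 1)/(2*s^2 + 10*s + 8)
Step 2: reduce the parallel group (K1*K2*K3), K4 gives (13*s^2 - 5*s + 6)/(4*s^2 + 20*s + 16)
DC gain: substitute s = 0 into T(s) from step 2: T(0) = 6/16 = 3/8.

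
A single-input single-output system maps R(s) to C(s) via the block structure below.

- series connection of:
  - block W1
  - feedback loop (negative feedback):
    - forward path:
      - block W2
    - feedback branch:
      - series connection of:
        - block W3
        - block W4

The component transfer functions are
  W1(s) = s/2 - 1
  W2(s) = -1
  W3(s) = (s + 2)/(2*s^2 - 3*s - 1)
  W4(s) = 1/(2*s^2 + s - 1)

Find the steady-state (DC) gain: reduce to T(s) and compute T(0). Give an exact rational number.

Step 1 - series reduction of W3, W4: (s + 2)/(4*s^4 - 4*s^3 - 7*s^2 + 2*s + 1)
Step 2 - apply the feedback formula to W2, (W3*W4): (-4*s^4 + 4*s^3 + 7*s^2 - 2*s - 1)/(4*s^4 - 4*s^3 - 7*s^2 + s - 1)
Step 3 - multiply W1, [W2/(1+W2*(W3*W4))] (series): (-4*s^5 + 12*s^4 - s^3 - 16*s^2 + 3*s + 2)/(8*s^4 - 8*s^3 - 14*s^2 + 2*s - 2)
DC gain: substitute s = 0 into T(s) from step 3: T(0) = 2/(-2) = -1.

Hence the answer: -1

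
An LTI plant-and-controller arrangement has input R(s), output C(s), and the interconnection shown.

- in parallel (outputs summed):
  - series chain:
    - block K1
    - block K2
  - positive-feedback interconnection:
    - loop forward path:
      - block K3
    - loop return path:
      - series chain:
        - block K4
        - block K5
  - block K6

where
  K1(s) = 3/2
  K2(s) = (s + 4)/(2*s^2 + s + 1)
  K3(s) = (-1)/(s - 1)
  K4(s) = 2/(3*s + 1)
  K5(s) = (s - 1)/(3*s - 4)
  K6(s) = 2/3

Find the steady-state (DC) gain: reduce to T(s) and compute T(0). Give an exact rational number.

Answer: 26/3

Working:
Step 1 - cascade K1, K2 -> (3*s + 12)/(4*s^2 + 2*s + 2)
Step 2 - combine K4, K5 in series -> (2*s - 2)/(9*s^2 - 9*s - 4)
Step 3 - apply the feedback formula to K3, (K4*K5) -> (-9*s^2 + 9*s + 4)/(9*s^3 - 18*s^2 + 7*s + 2)
Step 4 - reduce the parallel group (K1*K2), [K3/(1-K3*(K4*K5))], K6 -> (72*s^5 - 135*s^4 + 236*s^3 - 565*s^2 + 384*s + 104)/(108*s^5 - 162*s^4 + 30*s^3 - 42*s^2 + 54*s + 12)
Step 4 gives the overall T(s). Then T(0) = 104/12 = 26/3.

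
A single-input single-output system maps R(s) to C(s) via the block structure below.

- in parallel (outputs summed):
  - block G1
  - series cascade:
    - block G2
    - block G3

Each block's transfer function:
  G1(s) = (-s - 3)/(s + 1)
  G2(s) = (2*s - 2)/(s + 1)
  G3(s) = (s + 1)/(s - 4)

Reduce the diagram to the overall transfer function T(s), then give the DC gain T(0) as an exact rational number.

Answer: -5/2

Working:
1. multiply G2, G3 (series) = (2*s - 2)/(s - 4)
2. combine G1, (G2*G3) in parallel = (s^2 + s + 10)/(s^2 - 3*s - 4)
DC gain: substitute s = 0 into T(s) from step 2: T(0) = 10/(-4) = -5/2.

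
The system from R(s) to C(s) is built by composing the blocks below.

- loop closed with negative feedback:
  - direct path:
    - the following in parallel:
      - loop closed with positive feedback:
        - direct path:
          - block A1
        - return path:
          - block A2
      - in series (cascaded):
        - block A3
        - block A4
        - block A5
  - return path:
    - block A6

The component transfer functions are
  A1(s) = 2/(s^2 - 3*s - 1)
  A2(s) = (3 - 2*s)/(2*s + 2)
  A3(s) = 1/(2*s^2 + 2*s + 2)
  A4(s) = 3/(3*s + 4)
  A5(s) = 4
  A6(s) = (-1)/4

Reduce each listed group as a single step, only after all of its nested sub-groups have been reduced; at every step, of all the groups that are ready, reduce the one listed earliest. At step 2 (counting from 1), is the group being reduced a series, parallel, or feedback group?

Reducing step by step:

Step 1: feedback reduction of A1, A2
Step 2: cascade A3, A4, A5
Step 3: add [A1/(1-A1*A2)], (A3*A4*A5) (parallel)
Step 4: feedback reduction of ([A1/(1-A1*A2)]+(A3*A4*A5)), A6
Step 2: series.

Answer: series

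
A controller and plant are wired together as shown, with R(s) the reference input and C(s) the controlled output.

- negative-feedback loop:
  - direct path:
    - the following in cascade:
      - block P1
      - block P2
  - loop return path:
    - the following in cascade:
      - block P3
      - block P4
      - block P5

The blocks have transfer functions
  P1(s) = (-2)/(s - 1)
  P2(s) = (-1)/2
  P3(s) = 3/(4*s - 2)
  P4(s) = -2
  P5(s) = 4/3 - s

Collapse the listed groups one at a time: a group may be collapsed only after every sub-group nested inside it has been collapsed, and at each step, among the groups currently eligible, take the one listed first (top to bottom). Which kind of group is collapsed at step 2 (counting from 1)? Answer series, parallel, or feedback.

(1) series reduction of P1, P2
(2) combine P3, P4, P5 in series
(3) apply the feedback formula to (P1*P2), (P3*P4*P5)
So the answer for step 2 is series.

Final answer: series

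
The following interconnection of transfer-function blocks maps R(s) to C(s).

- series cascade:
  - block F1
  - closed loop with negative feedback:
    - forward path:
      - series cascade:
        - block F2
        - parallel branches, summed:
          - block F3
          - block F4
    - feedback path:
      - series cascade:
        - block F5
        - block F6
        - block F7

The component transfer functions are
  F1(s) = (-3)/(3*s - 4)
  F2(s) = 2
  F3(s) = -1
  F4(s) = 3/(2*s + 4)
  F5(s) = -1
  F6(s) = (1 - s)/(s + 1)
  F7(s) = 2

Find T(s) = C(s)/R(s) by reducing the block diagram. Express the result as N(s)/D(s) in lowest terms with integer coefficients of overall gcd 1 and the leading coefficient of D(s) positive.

First reduce the diagram to T(s).

(1) parallel reduction of F3, F4 gives (-2*s - 1)/(2*s + 4)
(2) combine F2, (F3+F4) in series gives (-2*s - 1)/(s + 2)
(3) reduce the series chain F5, F6, F7 gives (2*s - 2)/(s + 1)
(4) collapse the loop ((F2*(F3+F4)) forward, (F5*F6*F7) return) gives (2*s^2 + 3*s + 1)/(3*s^2 - 5*s - 4)
(5) series reduction of F1, [(F2*(F3+F4))/(1+(F2*(F3+F4))*(F5*F6*F7))] - this is the overall T(s), already in the required normalized form

Answer: (-6*s^2 - 9*s - 3)/(9*s^3 - 27*s^2 + 8*s + 16)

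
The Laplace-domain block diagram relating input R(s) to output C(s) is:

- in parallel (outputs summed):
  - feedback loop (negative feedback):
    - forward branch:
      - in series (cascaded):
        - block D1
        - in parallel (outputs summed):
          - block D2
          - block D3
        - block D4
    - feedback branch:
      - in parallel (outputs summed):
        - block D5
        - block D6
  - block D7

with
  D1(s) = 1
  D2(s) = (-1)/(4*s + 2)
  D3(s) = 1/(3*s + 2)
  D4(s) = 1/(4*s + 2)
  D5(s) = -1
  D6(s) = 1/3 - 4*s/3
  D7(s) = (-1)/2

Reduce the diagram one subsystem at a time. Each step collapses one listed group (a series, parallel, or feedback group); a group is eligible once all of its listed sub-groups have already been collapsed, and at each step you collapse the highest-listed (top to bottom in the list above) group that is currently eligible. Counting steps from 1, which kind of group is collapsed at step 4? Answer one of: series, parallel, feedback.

(1) combine D2, D3 in parallel
(2) multiply D1, (D2+D3), D4 (series)
(3) reduce the parallel group D5, D6
(4) close the feedback loop around (D1*(D2+D3)*D4), (D5+D6)
(5) parallel reduction of [(D1*(D2+D3)*D4)/(1+(D1*(D2+D3)*D4)*(D5+D6))], D7
So the answer for step 4 is feedback.

Therefore the answer is feedback.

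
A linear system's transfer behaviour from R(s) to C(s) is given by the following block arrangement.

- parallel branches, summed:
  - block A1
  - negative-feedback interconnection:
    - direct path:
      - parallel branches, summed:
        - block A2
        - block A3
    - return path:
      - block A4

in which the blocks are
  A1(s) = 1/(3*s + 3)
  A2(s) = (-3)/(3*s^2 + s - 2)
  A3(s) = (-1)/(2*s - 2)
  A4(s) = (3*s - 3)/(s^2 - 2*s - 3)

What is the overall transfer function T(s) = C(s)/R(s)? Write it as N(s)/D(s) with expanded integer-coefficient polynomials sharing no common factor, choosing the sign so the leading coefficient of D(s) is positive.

[1] combine A2, A3 in parallel, giving (-3*s^2 - 7*s + 8)/(6*s^3 - 4*s^2 - 6*s + 4)
[2] close the feedback loop around (A2+A3), A4, giving (-3*s^4 - s^3 + 31*s^2 + 5*s - 24)/(6*s^5 - 16*s^4 - 25*s^3 + 16*s^2 + 55*s - 36)
[3] add A1, [(A2+A3)/(1+(A2+A3)*A4)] (parallel): this yields T(s), and no further normalization is needed

Hence the answer: (-3*s^5 - 28*s^4 + 65*s^3 + 124*s^2 - 2*s - 108)/(18*s^6 - 30*s^5 - 123*s^4 - 27*s^3 + 213*s^2 + 57*s - 108)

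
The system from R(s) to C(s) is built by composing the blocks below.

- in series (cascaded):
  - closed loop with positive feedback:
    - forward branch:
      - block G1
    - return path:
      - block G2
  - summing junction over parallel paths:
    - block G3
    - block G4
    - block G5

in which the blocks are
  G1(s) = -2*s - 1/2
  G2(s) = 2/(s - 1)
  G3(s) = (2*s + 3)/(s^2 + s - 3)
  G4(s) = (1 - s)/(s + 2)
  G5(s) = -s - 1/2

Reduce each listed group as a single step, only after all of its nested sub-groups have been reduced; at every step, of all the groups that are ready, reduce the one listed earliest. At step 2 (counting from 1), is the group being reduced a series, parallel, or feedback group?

Step 1 - reduce the feedback loop with forward G1 and return G2
Step 2 - sum the parallel branches G3, G4, G5
Step 3 - combine [G1/(1-G1*G2)], (G3+G4+G5) in series
The group at step 2 is a parallel group.

Answer: parallel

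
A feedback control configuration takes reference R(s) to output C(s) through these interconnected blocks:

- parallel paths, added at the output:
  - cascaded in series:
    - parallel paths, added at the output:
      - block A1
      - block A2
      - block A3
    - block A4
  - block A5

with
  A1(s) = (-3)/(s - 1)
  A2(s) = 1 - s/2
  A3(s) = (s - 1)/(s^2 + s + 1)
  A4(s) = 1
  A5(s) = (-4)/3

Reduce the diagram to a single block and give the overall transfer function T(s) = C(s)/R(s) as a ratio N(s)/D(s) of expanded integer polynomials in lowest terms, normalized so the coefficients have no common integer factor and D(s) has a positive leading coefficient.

Answer: (-3*s^4 - 2*s^3 - 12*s^2 - 27*s - 10)/(6*s^3 - 6)

Working:
1. reduce the parallel group A1, A2, A3 gives (-s^4 + 2*s^3 - 4*s^2 - 9*s - 6)/(2*s^3 - 2)
2. multiply (A1+A2+A3), A4 (series) gives (-s^4 + 2*s^3 - 4*s^2 - 9*s - 6)/(2*s^3 - 2)
3. parallel reduction of ((A1+A2+A3)*A4), A5, giving the overall T(s)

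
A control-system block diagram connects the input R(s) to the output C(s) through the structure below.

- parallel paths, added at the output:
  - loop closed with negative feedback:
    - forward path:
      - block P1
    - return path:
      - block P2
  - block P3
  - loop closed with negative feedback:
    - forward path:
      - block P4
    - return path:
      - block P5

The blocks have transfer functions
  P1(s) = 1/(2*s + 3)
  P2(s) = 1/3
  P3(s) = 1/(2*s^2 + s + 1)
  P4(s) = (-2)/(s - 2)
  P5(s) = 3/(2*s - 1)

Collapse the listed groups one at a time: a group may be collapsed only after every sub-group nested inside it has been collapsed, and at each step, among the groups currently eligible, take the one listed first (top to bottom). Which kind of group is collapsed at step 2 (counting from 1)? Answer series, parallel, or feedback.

Answer: feedback

Working:
(1) reduce the feedback loop with forward P1 and return P2
(2) reduce the feedback loop with forward P4 and return P5
(3) combine [P1/(1+P1*P2)], P3, [P4/(1+P4*P5)] in parallel
The group at step 2 is a feedback group.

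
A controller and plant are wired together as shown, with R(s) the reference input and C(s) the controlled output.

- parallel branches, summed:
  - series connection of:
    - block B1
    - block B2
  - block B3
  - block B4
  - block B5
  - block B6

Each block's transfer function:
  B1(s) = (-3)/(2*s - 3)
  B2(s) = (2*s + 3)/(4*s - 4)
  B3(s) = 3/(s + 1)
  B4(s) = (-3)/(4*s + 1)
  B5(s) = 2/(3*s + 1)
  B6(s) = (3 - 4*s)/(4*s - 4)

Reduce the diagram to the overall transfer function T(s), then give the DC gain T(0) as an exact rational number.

1. series reduction of B1, B2; result (-6*s - 9)/(8*s^2 - 20*s + 12)
2. sum the parallel branches (B1*B2), B3, B4, B5, B6; result (-48*s^5 + 136*s^4 - 300*s^3 - 99*s^2 + 28*s + 3)/(48*s^5 - 44*s^4 - 86*s^3 + 38*s^2 + 38*s + 6)
The step-2 result is T(s). Setting s = 0: T(0) = 3/6 = 1/2.

Therefore the answer is 1/2.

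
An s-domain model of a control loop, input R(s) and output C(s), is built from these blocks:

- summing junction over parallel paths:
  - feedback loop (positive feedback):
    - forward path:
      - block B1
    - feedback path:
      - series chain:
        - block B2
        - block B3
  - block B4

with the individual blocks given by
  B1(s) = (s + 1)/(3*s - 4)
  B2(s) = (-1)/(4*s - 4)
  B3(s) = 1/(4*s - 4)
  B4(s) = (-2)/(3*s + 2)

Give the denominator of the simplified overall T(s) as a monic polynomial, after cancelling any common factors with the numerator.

Reducing step by step:

Step 1. reduce the series chain B2, B3: (-1)/(16*s^2 - 32*s + 16)
Step 2. reduce the feedback loop with forward B1 and return (B2*B3): (16*s^3 - 16*s^2 - 16*s + 16)/(48*s^3 - 160*s^2 + 177*s - 63)
Step 3. combine [B1/(1-B1*(B2*B3))], B4 in parallel: (48*s^4 - 112*s^3 + 240*s^2 - 338*s + 158)/(144*s^4 - 384*s^3 + 211*s^2 + 165*s - 126)
That last expression is T(s), already simplified. Scaling its denominator by 1/144 (the reciprocal of the leading coefficient) yields the monic denominator.

Answer: s^4 - 8*s^3/3 + 211*s^2/144 + 55*s/48 - 7/8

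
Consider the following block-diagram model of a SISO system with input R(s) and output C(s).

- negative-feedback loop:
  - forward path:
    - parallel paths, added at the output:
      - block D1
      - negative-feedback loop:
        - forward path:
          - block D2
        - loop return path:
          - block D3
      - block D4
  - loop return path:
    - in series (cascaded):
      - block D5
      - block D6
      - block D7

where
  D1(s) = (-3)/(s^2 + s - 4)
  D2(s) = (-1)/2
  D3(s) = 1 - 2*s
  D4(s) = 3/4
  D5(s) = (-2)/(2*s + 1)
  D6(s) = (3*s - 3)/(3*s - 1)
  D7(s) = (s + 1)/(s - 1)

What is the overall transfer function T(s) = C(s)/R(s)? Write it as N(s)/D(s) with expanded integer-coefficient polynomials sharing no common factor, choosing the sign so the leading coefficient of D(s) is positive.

Step 1 - collapse the loop (D2 forward, D3 return), giving (-1)/(2*s + 1)
Step 2 - parallel reduction of D1, [D2/(1+D2*D3)], D4, giving (6*s^3 + 5*s^2 - 49*s - 8)/(8*s^3 + 12*s^2 - 28*s - 16)
Step 3 - reduce the series chain D5, D6, D7, giving (-6*s - 6)/(6*s^2 + s - 1)
Step 4 - feedback reduction of (D1+[D2/(1+D2*D3)]+D4), (D5*D6*D7); the result is T(s) itself (integer coefficients, no common factor, positive leading denominator coefficient)

Answer: (36*s^5 + 36*s^4 - 295*s^3 - 102*s^2 + 41*s + 8)/(48*s^5 + 44*s^4 - 230*s^3 + 128*s^2 + 354*s + 64)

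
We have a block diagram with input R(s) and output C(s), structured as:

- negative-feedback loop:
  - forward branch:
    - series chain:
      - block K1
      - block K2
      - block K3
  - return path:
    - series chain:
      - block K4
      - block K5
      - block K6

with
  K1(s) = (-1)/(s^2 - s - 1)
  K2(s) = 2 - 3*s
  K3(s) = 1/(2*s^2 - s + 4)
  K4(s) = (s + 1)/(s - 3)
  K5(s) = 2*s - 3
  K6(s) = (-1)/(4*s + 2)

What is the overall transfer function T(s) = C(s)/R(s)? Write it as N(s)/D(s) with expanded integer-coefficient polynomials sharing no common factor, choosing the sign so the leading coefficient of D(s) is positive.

Step 1 - reduce the series chain K1, K2, K3: (3*s - 2)/(2*s^4 - 3*s^3 + 3*s^2 - 3*s - 4)
Step 2 - series reduction of K4, K5, K6: (-2*s^2 + s + 3)/(4*s^2 - 10*s - 6)
Step 3 - reduce the feedback loop with forward (K1*K2*K3) and return (K4*K5*K6), giving the overall T(s)

Therefore the answer is (12*s^3 - 38*s^2 + 2*s + 12)/(8*s^6 - 32*s^5 + 30*s^4 - 30*s^3 + 3*s^2 + 65*s + 18).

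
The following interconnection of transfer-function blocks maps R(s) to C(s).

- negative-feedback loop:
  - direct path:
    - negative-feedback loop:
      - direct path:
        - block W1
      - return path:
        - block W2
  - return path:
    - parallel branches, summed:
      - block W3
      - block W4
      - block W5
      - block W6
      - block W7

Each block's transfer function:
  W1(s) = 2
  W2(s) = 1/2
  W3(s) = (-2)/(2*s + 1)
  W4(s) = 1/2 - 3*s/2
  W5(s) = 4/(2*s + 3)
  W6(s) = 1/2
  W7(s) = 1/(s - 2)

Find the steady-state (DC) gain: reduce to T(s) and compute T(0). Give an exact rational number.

1. feedback reduction of W1, W2 gives 1
2. combine W3, W4, W5, W6, W7 in parallel gives (-12*s^4 + 8*s^3 + 55*s^2 - 12*s + 2)/(8*s^3 - 26*s - 12)
3. apply the feedback formula to [W1/(1+W1*W2)], (W3+W4+W5+W6+W7) gives (-8*s^3 + 26*s + 12)/(12*s^4 - 16*s^3 - 55*s^2 + 38*s + 10)
Step 3 gives the overall T(s). Then T(0) = 12/10 = 6/5.

Hence the answer: 6/5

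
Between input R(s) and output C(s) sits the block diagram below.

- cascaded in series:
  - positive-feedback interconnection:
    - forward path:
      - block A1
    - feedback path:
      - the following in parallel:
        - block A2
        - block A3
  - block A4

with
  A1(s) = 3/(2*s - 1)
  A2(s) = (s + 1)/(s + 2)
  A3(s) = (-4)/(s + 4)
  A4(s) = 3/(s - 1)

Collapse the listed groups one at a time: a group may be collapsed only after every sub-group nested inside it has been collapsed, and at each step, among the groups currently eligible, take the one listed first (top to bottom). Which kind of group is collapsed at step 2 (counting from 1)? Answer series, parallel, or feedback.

Step 1: combine A2, A3 in parallel
Step 2: apply the feedback formula to A1, (A2+A3)
Step 3: combine [A1/(1-A1*(A2+A3))], A4 in series
The group at step 2 is a feedback group.

Final answer: feedback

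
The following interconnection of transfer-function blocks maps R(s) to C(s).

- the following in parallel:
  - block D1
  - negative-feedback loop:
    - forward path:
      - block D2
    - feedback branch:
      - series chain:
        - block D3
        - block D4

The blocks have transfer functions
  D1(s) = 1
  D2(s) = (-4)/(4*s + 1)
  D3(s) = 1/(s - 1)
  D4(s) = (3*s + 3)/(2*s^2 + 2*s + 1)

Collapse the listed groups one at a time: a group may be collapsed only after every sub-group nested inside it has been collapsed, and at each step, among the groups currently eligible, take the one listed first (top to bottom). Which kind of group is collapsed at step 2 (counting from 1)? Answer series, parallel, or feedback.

1. cascade D3, D4
2. reduce the feedback loop with forward D2 and return (D3*D4)
3. sum the parallel branches D1, [D2/(1+D2*(D3*D4))]
Step 2 collapses a feedback group.

Hence the answer: feedback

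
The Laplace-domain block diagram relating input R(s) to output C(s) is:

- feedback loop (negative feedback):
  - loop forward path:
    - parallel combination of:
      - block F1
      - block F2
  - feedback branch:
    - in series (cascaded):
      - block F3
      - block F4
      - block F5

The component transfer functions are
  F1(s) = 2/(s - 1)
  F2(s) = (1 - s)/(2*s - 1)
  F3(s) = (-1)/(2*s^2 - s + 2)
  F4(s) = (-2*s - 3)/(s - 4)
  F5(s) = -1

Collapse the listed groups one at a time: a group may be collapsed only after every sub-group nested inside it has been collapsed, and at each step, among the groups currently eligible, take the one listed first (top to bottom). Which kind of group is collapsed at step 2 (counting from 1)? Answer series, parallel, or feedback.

Reducing step by step:

1. combine F1, F2 in parallel
2. combine F3, F4, F5 in series
3. apply the feedback formula to (F1+F2), (F3*F4*F5)
The group at step 2 is a series group.

Answer: series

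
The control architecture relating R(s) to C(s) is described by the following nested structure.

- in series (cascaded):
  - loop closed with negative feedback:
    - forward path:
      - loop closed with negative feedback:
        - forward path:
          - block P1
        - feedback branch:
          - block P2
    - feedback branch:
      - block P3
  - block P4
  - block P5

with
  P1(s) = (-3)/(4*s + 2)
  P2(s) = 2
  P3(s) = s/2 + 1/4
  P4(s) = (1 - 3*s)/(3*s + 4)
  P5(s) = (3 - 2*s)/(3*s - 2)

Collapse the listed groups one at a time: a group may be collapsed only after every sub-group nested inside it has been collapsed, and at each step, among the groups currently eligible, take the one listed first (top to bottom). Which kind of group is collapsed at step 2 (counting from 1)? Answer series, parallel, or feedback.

Reducing step by step:

Step 1 - reduce the feedback loop with forward P1 and return P2
Step 2 - collapse the loop ([P1/(1+P1*P2)] forward, P3 return)
Step 3 - cascade [[P1/(1+P1*P2)]/(1+[P1/(1+P1*P2)]*P3)], P4, P5
Step 2 collapses a feedback group.

Answer: feedback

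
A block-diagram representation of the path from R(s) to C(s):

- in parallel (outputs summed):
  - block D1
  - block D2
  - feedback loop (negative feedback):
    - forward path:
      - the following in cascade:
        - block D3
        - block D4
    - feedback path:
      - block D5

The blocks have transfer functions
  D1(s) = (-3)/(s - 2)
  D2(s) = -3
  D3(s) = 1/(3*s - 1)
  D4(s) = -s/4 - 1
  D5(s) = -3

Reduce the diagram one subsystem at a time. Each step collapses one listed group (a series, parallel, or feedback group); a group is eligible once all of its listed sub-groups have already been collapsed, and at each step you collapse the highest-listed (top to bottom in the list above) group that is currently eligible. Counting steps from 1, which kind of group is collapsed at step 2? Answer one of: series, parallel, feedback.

Answer: feedback

Working:
1. reduce the series chain D3, D4
2. reduce the feedback loop with forward (D3*D4) and return D5
3. add D1, D2, [(D3*D4)/(1+(D3*D4)*D5)] (parallel)
So the answer for step 2 is feedback.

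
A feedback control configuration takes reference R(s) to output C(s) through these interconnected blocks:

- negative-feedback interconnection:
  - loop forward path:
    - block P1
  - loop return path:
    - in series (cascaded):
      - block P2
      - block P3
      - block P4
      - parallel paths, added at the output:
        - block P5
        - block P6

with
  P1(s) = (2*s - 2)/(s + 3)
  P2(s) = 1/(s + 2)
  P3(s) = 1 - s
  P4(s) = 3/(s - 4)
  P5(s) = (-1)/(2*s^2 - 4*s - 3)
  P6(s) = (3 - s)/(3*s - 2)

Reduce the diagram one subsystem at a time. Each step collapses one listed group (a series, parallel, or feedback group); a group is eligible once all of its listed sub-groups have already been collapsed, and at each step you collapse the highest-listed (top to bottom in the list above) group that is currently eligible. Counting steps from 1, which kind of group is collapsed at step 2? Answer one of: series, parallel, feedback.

1. parallel reduction of P5, P6
2. reduce the series chain P2, P3, P4, (P5+P6)
3. reduce the feedback loop with forward P1 and return (P2*P3*P4*(P5+P6))
Step 2: series.

Therefore the answer is series.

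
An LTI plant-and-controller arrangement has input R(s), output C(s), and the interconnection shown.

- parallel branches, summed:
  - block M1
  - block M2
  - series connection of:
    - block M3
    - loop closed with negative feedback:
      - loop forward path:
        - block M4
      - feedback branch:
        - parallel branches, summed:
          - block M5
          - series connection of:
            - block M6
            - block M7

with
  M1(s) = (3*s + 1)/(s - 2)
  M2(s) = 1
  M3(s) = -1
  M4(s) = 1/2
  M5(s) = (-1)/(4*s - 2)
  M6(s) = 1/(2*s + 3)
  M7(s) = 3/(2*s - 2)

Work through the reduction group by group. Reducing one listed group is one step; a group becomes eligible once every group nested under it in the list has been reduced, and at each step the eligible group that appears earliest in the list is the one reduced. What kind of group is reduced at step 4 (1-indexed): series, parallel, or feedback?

Answer: series

Working:
Step 1: series reduction of M6, M7
Step 2: parallel reduction of M5, (M6*M7)
Step 3: close the feedback loop around M4, (M5+(M6*M7))
Step 4: multiply M3, [M4/(1+M4*(M5+(M6*M7)))] (series)
Step 5: parallel reduction of M1, M2, (M3*[M4/(1+M4*(M5+(M6*M7)))])
The group at step 4 is a series group.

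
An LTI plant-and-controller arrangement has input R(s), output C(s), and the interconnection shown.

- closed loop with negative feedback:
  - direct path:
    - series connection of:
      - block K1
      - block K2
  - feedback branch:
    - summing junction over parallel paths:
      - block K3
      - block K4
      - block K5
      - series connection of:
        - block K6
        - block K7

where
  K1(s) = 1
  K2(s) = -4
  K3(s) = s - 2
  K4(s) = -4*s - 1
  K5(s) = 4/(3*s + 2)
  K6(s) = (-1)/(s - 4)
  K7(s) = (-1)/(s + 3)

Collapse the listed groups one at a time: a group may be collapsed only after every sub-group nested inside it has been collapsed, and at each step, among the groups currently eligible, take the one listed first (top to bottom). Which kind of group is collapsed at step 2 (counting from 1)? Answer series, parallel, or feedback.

(1) cascade K1, K2
(2) multiply K6, K7 (series)
(3) parallel reduction of K3, K4, K5, (K6*K7)
(4) apply the feedback formula to (K1*K2), (K3+K4+K5+(K6*K7))
So the answer for step 2 is series.

Hence the answer: series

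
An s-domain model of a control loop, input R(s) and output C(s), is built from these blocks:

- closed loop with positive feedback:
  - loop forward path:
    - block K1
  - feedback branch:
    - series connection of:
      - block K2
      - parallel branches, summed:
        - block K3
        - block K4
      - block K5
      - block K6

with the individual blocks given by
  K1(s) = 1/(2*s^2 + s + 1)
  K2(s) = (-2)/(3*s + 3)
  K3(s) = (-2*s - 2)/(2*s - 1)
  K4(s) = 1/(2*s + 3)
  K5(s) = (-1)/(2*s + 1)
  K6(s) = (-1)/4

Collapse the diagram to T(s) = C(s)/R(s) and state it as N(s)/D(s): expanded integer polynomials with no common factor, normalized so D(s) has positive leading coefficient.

First reduce the diagram to T(s).

Step 1: parallel reduction of K3, K4; result (-4*s^2 - 8*s - 7)/(4*s^2 + 4*s - 3)
Step 2: cascade K2, (K3+K4), K5, K6; result (4*s^2 + 8*s + 7)/(48*s^4 + 120*s^3 + 60*s^2 - 30*s - 18)
Step 3: collapse the loop (K1 forward, (K2*(K3+K4)*K5*K6) return), which is the overall transfer function T(s) = C(s)/R(s) in lowest terms

Answer: (48*s^4 + 120*s^3 + 60*s^2 - 30*s - 18)/(96*s^6 + 288*s^5 + 288*s^4 + 120*s^3 - 10*s^2 - 56*s - 25)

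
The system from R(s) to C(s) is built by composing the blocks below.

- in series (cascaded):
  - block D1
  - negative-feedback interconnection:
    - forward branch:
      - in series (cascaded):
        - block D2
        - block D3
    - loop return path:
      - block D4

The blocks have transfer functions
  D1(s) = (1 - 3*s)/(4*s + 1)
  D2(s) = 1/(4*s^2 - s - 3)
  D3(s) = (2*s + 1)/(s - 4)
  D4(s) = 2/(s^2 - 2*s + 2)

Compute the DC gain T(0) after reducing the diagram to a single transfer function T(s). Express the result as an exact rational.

1. multiply D2, D3 (series), giving (2*s + 1)/(4*s^3 - 17*s^2 + s + 12)
2. close the feedback loop around (D2*D3), D4, giving (2*s^3 - 3*s^2 + 2*s + 2)/(4*s^5 - 25*s^4 + 43*s^3 - 24*s^2 - 18*s + 26)
3. combine D1, [(D2*D3)/(1+(D2*D3)*D4)] in series, giving (-6*s^4 + 11*s^3 - 9*s^2 - 4*s + 2)/(16*s^6 - 96*s^5 + 147*s^4 - 53*s^3 - 96*s^2 + 86*s + 26)
Step 3 gives the overall T(s). Then T(0) = 2/26 = 1/13.

Hence the answer: 1/13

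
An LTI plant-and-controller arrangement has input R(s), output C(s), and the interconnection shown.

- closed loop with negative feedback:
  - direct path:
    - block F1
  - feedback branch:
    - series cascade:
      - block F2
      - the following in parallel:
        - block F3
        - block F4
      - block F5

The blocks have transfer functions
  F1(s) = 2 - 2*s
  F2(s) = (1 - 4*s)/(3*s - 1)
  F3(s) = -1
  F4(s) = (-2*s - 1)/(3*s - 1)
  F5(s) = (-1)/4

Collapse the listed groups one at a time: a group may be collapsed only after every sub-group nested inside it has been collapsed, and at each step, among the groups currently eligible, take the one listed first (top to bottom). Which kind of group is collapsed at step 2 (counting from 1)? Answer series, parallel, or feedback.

[1] parallel reduction of F3, F4
[2] reduce the series chain F2, (F3+F4), F5
[3] close the feedback loop around F1, (F2*(F3+F4)*F5)
At step 2 the group reduced is series.

Therefore the answer is series.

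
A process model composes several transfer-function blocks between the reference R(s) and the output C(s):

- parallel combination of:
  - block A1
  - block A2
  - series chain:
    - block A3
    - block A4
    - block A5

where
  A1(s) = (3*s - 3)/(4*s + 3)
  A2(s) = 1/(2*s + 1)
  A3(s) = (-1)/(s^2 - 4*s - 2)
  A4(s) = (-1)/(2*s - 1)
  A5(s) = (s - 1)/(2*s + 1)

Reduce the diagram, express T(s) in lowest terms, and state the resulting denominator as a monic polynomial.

The answer is s^5 - 13*s^4/4 - 21*s^3/4 - 11*s^2/16 + 5*s/4 + 3/8.

Reasoning:
Step 1. multiply A3, A4, A5 (series) = (s - 1)/(4*s^4 - 16*s^3 - 9*s^2 + 4*s + 2)
Step 2. reduce the parallel group A1, A2, (A3*A4*A5) = (12*s^5 - 52*s^4 - 9*s^3 + 16*s^2 + s - 3)/(16*s^5 - 52*s^4 - 84*s^3 - 11*s^2 + 20*s + 6)
No further cancellation is possible in the step-2 result, so that is T(s). Its denominator becomes monic after dividing by the leading coefficient 16.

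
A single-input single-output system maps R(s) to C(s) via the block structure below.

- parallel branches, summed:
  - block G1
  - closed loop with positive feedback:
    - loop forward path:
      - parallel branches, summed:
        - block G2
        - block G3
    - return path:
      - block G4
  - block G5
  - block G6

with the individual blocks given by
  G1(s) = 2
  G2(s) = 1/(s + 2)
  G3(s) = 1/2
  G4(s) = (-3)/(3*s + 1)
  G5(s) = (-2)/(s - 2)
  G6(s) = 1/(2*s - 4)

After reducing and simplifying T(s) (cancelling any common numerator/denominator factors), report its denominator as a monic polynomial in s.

Step 1. sum the parallel branches G2, G3 -> (s + 4)/(2*s + 4)
Step 2. apply the feedback formula to (G2+G3), G4 -> (3*s^2 + 13*s + 4)/(6*s^2 + 17*s + 16)
Step 3. add G1, [(G2+G3)/(1-(G2+G3)*G4)], G5, G6 (parallel) -> (30*s^3 + 16*s^2 - 167*s - 192)/(12*s^3 + 10*s^2 - 36*s - 64)
No further cancellation is possible in the step-3 result, so that is T(s). Its denominator becomes monic after dividing by the leading coefficient 12.

Answer: s^3 + 5*s^2/6 - 3*s - 16/3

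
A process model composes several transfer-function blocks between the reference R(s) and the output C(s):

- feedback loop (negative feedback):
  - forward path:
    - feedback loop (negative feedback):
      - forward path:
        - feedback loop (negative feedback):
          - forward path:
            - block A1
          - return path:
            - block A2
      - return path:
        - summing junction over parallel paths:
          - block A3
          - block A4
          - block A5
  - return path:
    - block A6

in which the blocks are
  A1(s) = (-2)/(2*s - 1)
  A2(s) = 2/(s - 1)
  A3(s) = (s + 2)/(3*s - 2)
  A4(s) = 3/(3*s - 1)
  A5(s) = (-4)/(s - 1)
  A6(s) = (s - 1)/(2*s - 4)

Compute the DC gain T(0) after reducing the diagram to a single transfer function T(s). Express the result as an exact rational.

Step 1: collapse the loop (A1 forward, A2 return) = (2 - 2*s)/(2*s^2 - 3*s - 3)
Step 2: add A3, A4, A5 (parallel) = (3*s^3 - 25*s^2 + 14*s)/(9*s^3 - 18*s^2 + 11*s - 2)
Step 3: apply the feedback formula to [A1/(1+A1*A2)], (A3+A4+A5) = (-18*s^3 + 36*s^2 - 22*s + 4)/(18*s^4 - 51*s^3 + 54*s^2 - 7*s - 6)
Step 4: close the feedback loop around [[A1/(1+A1*A2)]/(1+[A1/(1+A1*A2)]*(A3+A4+A5))], A6 = (-18*s^4 + 72*s^3 - 94*s^2 + 48*s - 8)/(18*s^5 - 96*s^4 + 183*s^3 - 144*s^2 + 21*s + 10)
The step-4 result is T(s). Setting s = 0: T(0) = -8/10 = -4/5.

Answer: -4/5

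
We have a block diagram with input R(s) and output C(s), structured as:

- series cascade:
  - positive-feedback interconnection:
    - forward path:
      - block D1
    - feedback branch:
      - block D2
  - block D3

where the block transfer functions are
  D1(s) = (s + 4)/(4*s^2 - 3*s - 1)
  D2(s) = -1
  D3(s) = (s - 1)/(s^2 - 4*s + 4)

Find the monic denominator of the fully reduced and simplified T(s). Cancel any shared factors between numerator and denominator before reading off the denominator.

Answer: s^4 - 9*s^3/2 + 27*s^2/4 - 5*s + 3

Working:
[1] collapse the loop (D1 forward, D2 return); result (s + 4)/(4*s^2 - 2*s + 3)
[2] cascade [D1/(1-D1*D2)], D3; result (s^2 + 3*s - 4)/(4*s^4 - 18*s^3 + 27*s^2 - 20*s + 12)
No further cancellation is possible in the step-2 result, so that is T(s). Its denominator becomes monic after dividing by the leading coefficient 4.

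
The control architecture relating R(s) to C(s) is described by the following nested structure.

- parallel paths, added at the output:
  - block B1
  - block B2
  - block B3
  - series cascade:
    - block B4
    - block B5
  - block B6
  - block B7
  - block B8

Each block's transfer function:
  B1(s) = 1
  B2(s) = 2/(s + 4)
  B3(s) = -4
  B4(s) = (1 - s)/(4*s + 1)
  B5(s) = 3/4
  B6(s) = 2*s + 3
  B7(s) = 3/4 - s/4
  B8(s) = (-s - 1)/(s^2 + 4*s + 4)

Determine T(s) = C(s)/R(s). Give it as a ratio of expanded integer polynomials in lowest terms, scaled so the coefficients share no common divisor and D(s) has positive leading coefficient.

Step 1 - series reduction of B4, B5; result (3 - 3*s)/(16*s + 4)
Step 2 - parallel reduction of B1, B2, B3, (B4*B5), B6, B7, B8, which is the overall transfer function T(s) = C(s)/R(s) in lowest terms

Therefore the answer is (14*s^5 + 120*s^4 + 355*s^3 + 434*s^2 + 226*s + 56)/(8*s^4 + 66*s^3 + 176*s^2 + 168*s + 32).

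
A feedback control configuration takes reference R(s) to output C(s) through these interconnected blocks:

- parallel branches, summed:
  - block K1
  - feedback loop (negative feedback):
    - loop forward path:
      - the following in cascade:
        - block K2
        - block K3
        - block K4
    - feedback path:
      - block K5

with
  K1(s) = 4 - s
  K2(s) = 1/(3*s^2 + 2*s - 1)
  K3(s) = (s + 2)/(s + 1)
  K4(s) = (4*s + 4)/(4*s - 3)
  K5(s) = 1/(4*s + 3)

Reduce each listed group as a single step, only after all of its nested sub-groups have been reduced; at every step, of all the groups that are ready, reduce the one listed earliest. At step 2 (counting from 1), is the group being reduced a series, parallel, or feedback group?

Step 1 - cascade K2, K3, K4
Step 2 - apply the feedback formula to (K2*K3*K4), K5
Step 3 - sum the parallel branches K1, [(K2*K3*K4)/(1+(K2*K3*K4)*K5)]
The group at step 2 is a feedback group.

Hence the answer: feedback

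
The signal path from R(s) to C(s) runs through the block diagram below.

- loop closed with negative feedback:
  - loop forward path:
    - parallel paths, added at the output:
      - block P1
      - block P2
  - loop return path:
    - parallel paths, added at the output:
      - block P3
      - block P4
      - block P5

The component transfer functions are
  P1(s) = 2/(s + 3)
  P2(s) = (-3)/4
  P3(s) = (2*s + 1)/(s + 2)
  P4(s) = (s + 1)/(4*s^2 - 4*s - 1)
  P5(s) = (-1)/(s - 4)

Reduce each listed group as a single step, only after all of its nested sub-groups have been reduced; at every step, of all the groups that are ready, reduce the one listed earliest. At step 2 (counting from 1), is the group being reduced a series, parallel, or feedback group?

[1] parallel reduction of P1, P2
[2] parallel reduction of P3, P4, P5
[3] reduce the feedback loop with forward (P1+P2) and return (P3+P4+P5)
At step 2 the group reduced is parallel.

Therefore the answer is parallel.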